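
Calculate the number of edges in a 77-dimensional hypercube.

An n-cube has n·2^(n-1) edges. With n = 77: 77·75557863725914323419136 = 5817955506895402903273472.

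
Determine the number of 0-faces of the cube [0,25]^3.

Number of 0-faces = C(3,0) · 2^(3-0) = 1 · 8 = 8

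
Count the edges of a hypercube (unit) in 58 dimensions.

An n-cube has n·2^(n-1) edges. With n = 58: 58·144115188075855872 = 8358680908399640576.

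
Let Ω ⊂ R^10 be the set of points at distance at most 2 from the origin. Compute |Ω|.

The n-ball volume is π^(n/2)·r^n/Γ(n/2+1). With n=10, r=2: V = 128·π^5/15 ≈ 2611.37.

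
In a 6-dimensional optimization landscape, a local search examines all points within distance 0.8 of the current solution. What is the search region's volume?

The n-ball volume is π^(n/2)·r^n/Γ(n/2+1). With n=6, r=0.8: V ≈ 1.35468.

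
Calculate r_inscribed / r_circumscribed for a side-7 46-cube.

Ratio = (s/2)/(s√46/2) = 46^(-1/2) ≈ 0.147442.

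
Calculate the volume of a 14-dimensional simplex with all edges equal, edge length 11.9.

V = (11.9^14 / 14!) · √((14+1) / 2^14) ≈ 396.355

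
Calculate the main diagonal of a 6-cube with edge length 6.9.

||(6.9,6.9,...,6.9)|| = √(6)·6.9 ≈ 16.9015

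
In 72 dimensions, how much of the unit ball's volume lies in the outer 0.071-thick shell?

Shell fraction = 1 - (1-0.071)^72 ≈ 0.995021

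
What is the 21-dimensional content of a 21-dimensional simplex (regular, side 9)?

Volume = 9^21 · √(22/2^21) / 21! ≈ 0.00693658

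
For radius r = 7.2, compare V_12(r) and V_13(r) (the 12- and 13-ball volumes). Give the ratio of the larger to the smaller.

V_12(7.2) ≈ 2.59153e+10, V_13(7.2) ≈ 1.27252e+11. The 13-ball is larger by a factor of 4.91.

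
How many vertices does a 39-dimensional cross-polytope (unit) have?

The vertices are ±e_1, ..., ±e_39, so there are 2·39 = 78.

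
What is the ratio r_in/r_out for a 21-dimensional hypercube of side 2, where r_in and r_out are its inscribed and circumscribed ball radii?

r_in / r_out = (2/2) / (2√21/2) = 1/√21 ≈ 0.218218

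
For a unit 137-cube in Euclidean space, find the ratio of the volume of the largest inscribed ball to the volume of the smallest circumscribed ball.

V_in / V_out = (r_in/r_out)^137 = (1/√137)^137 = 137^(-137/2) ≈ 4.31163e-147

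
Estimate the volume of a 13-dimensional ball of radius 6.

Volume = π^{13/2}·(6)^13/Γ(15/2) = 61917364224·π^6/5005 ≈ 1.18934e+10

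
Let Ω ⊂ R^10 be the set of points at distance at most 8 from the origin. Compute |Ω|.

Volume = π^{10/2}·(8)^10/Γ(6) = 134217728·π^5/15 ≈ 2.73822e+09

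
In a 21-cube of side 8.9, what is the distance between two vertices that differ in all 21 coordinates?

The space diagonal of an n-cube of side s is s√n. Here 8.9·√21 ≈ 40.7849.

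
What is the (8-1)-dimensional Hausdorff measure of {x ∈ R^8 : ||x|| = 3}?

The surface area of an n-ball is 2π^(n/2) r^(n-1) / Γ(n/2). For n=8, r=3: 729·π^4 ≈ 71011.2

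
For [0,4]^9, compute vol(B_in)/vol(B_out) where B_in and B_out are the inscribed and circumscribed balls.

V_in / V_out = (r_in/r_out)^9 = (1/√9)^9 = 9^(-9/2) ≈ 5.08053e-05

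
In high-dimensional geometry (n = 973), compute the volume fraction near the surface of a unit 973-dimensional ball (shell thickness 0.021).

1 - (1-0.021)^973 ≈ 0.9999999989 ≈ (100 - 1.08e-07)%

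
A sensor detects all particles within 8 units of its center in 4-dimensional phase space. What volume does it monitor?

The n-ball volume is π^(n/2)·r^n/Γ(n/2+1). With n=4, r=8: V = 2048·π^2 ≈ 20212.9.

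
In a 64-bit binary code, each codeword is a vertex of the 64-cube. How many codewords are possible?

Number of vertices = 2^64 = 18446744073709551616.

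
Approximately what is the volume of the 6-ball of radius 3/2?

Volume = π^{6/2}·(3/2)^6/Γ(4) = 243·π^3/128 ≈ 58.8635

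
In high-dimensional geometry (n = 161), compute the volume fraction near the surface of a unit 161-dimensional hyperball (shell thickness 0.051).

1 - (1-0.051)^161 ≈ 0.999781 ≈ 99.9781%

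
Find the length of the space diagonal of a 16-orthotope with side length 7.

d = √(7² + 7² + ... + 7²) [16 terms] = √(16·7²) = 7√16 = 28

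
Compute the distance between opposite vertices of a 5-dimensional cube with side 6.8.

||(6.8,6.8,...,6.8)|| = √(5)·6.8 ≈ 15.2053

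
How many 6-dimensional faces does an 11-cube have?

Number of 6-faces = C(11,6) · 2^(11-6) = 462 · 32 = 14784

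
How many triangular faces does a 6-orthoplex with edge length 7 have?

An n-cross-polytope has 2^(k+1)·C(n,k+1) k-faces. Here 2^3·C(6,3) = 8·20 = 160.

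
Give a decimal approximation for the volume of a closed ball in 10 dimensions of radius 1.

V = π^5/120 ≈ 2.55016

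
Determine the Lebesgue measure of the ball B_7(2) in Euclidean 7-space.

V = 2048·π^3/105 ≈ 604.77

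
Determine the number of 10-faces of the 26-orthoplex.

Each 10-face is the convex hull of 11 vertices, one chosen as ±e_i from each of 11 distinct axes: 2^11·C(26,11) = 15823175680.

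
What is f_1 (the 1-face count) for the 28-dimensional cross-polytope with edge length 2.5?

f_1(28-orthoplex) = 2^2 · (28 choose 2) = 1512.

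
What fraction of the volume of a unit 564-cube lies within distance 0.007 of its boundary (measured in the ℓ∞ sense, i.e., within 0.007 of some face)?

1 - (1 - 2·0.007)^564 = 1 - 0.986^564 ≈ 0.999648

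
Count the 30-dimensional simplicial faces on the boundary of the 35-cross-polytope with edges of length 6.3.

f_30(35-orthoplex) = 2^31 · (35 choose 31) = 112442243809280.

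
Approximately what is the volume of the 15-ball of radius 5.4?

V_15(5.4) = π^(15/2) · (5.4)^15 / Γ(15/2 + 1) ≈ 3.69263e+10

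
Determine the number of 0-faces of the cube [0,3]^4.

An n-cube has C(n,k)·2^(n-k) k-faces. Here C(4,0)·2^4 = 1·16 = 16.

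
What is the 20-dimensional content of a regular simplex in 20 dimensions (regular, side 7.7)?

Volume = 7.7^20 · √(21/2^20) / 20! ≈ 0.000987415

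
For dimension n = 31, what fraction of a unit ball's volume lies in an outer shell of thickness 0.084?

1 - (1-0.084)^31 ≈ 0.934119 ≈ 93.41%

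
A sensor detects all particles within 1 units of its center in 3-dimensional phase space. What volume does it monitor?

V = 4·π/3 ≈ 4.18879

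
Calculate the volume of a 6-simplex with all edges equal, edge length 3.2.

V = (3.2^6 / 6!) · √((6+1) / 2^6) ≈ 0.493204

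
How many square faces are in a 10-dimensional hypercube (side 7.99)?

An n-cube has C(n,k)·2^(n-k) k-faces. Here C(10,2)·2^8 = 45·256 = 11520.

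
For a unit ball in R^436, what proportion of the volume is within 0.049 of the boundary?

1 - (1-0.049)^436 ≈ 1 - 3.067e-10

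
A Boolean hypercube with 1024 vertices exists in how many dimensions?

Since 2^n = 1024, we have n = 10.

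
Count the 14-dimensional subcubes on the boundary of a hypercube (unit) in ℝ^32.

Number of 14-faces = C(32,14) · 2^(32-14) = 471435600 · 262144 = 123584013926400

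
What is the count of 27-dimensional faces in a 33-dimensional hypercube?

An n-cube has C(n,k)·2^(n-k) k-faces. Here C(33,27)·2^6 = 1107568·64 = 70884352.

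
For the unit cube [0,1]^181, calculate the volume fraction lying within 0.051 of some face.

1 - (1 - 2·0.051)^181 = 1 - 0.898^181 ≈ 0.9999999965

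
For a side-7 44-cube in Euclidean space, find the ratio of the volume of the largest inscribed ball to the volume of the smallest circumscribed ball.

Volume scales as r^n, and r_in/r_out = 1/√44, giving (1/√44)^44 ≈ 6.98299e-37.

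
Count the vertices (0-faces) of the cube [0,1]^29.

An n-cube has 2^n vertices; for n = 29 that is 2^29 = 536870912.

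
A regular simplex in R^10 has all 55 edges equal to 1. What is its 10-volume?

For a regular n-simplex with edge a, V = (a^n / n!)·√((n+1)/2^n). With a=1, n=10: V ≈ 2.85617e-08.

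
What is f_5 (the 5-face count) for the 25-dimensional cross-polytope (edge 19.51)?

Each 5-face is the convex hull of 6 vertices, one chosen as ±e_i from each of 6 distinct axes: 2^6·C(25,6) = 11334400.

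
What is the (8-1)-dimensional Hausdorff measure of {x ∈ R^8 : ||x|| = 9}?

|∂B_8(9)| = 1594323·π^4 ≈ 1.55302e+08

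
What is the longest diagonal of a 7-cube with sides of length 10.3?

||(10.3,10.3,...,10.3)|| = √(7)·10.3 ≈ 27.2512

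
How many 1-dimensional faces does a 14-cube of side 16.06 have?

An n-cube has C(n,k)·2^(n-k) k-faces. Here C(14,1)·2^13 = 14·8192 = 114688.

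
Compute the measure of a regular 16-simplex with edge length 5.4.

For a regular n-simplex with edge a, V = (a^n / n!)·√((n+1)/2^n). With a=5.4, n=16: V ≈ 0.000402407.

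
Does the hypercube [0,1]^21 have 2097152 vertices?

True. The 21-cube has 2^21 = 2097152 vertices.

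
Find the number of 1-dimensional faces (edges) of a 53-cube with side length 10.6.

Each of the 2^53 = 9007199254740992 vertices has degree 53; total edges = 53·2^53/2 = 238690780250636288.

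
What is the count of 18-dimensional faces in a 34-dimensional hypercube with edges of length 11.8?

An n-cube has C(n,k)·2^(n-k) k-faces. Here C(34,18)·2^16 = 2203961430·65536 = 144438816276480.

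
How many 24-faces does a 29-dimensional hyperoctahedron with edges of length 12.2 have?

f_24(29-orthoplex) = 2^25 · (29 choose 25) = 796951314432.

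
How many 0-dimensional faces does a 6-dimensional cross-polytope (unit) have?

Number of 0-faces = 2^(0+1) · C(6,0+1) = 2 · 6 = 12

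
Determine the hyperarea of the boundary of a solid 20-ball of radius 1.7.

The surface area of an n-ball is 2π^(n/2) r^(n-1) / Γ(n/2). For n=20, r=1.7: 12339.4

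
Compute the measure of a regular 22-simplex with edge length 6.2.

V_22 = √(23) · 6.2^22 / (22! · 2^(22/2)) ≈ 5.64137e-07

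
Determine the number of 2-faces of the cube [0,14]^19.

Choose 2 of 19 axes to span the face (C(19,2) = 171 ways), then fix each of the remaining 17 coordinates at one of its two extreme values (2^17 = 131072 ways): 171·131072 = 22413312.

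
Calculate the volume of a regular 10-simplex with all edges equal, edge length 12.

Volume = 12^10 · √(11/2^10) / 10! ≈ 1768.46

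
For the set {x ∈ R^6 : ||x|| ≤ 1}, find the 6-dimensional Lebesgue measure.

V = π^3/6 ≈ 5.16771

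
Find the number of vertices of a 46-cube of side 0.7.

An n-cube has 2^n vertices; for n = 46 that is 2^46 = 70368744177664.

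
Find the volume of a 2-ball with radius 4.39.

The n-ball volume is π^(n/2)·r^n/Γ(n/2+1). With n=2, r=4.39: V ≈ 60.5451.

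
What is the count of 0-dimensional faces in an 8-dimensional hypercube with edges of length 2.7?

An n-cube has C(n,k)·2^(n-k) k-faces. Here C(8,0)·2^8 = 1·256 = 256.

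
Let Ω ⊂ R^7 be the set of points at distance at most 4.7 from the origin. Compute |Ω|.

Volume = π^{7/2}·(4.7)^7/Γ(9/2) ≈ 239368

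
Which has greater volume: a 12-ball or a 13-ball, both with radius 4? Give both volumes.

V_12(4) ≈ 2.2402e+07. V_13(4) ≈ 6.11113e+07. The 13-ball is larger.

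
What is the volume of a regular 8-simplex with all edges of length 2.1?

Volume = 2.1^8 · √(9/2^8) / 8! ≈ 0.00175888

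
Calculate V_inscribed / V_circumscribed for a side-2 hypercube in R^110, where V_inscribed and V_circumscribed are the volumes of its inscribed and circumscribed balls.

The radii are 2/2 and 2√110/2, so the volume ratio is (1/√110)^110 = 110^{-110/2} ≈ 5.28935e-113.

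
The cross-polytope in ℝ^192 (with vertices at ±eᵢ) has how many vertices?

Number of vertices = 2n = 384.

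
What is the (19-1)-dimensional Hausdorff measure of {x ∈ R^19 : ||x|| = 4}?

|∂B_19(4)| = 70368744177664·π^9/34459425 ≈ 6.08724e+10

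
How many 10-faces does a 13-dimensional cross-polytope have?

Number of 10-faces = 2^(10+1) · C(13,10+1) = 2048 · 78 = 159744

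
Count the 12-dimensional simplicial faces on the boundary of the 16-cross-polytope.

f_12(16-orthoplex) = 2^13 · (16 choose 13) = 4587520.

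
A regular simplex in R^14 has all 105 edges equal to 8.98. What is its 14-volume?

Volume = 8.98^14 · √(15/2^14) / 14! ≈ 7.69655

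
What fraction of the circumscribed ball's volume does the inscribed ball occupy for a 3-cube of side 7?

The radii are 7/2 and 7√3/2, so the volume ratio is (1/√3)^3 = 3^{-3/2} ≈ 0.19245.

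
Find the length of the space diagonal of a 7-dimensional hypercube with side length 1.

||(1,1,...,1)|| = √(7)·1 ≈ 2.64575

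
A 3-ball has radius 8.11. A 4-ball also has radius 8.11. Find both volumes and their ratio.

V_3(8.11) ≈ 2234.35. V_4(8.11) ≈ 21347.8. Ratio V_3/V_4 ≈ 0.1047.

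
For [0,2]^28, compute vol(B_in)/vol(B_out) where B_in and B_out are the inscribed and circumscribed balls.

V_in/V_out = n^(-n/2) = 28^(-28/2) ≈ 5.49272e-21.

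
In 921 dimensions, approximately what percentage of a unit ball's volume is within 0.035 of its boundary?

1 - (1-0.035)^921 ≈ 1 - 5.619e-15 ≈ (100 - 5.66e-13)%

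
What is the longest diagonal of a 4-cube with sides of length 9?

d = √(9² + 9² + ... + 9²) [4 terms] = √(4·9²) = 9√4 = 18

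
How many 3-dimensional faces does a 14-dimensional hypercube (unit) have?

Number of 3-faces = C(14,3) · 2^(14-3) = 364 · 2048 = 745472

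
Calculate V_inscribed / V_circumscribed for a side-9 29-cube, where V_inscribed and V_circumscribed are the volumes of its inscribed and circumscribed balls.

V_in / V_out = (r_in/r_out)^29 = (1/√29)^29 = 29^(-29/2) ≈ 6.24064e-22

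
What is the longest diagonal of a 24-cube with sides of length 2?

d = √(2² + 2² + ... + 2²) [24 terms] = √(24·2²) = 2√24 ≈ 9.79796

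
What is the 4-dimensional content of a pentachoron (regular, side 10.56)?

V = (10.56^4 / 4!) · √((4+1) / 2^4) ≈ 289.647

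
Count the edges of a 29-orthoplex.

An n-cross-polytope has 2^(k+1)·C(n,k+1) k-faces. Here 2^2·C(29,2) = 4·406 = 1624.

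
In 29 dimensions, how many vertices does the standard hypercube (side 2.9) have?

Number of vertices = 2^29 = 536870912.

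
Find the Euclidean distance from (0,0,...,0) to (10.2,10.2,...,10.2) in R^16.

||(10.2,10.2,...,10.2)|| = √(16)·10.2 = 40.8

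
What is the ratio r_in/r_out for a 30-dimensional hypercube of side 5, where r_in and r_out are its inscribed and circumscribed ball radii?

r_in / r_out = (5/2) / (5√30/2) = 1/√30 ≈ 0.182574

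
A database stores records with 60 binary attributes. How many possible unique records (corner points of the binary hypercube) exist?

The 60-cube has 2^60 = 1152921504606846976 vertices.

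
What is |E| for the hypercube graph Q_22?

Number of 1-faces = C(22,1)·2^(22-1) = 22·2097152 = 46137344.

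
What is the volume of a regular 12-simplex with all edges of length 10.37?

Volume = 10.37^12 · √(13/2^12) / 12! ≈ 181.886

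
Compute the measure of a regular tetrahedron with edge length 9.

Volume = (√2/12) · 9³ = 85.9135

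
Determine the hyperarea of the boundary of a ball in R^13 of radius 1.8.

The surface area of an n-ball is 2π^(n/2) r^(n-1) / Γ(n/2). For n=13, r=1.8: 13694.8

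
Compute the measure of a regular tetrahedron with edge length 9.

Volume = (√2/12) · 9³ = 85.9135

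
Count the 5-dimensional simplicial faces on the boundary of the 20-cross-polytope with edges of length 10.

Each 5-face is the convex hull of 6 vertices, one chosen as ±e_i from each of 6 distinct axes: 2^6·C(20,6) = 2480640.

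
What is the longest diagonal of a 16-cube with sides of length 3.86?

The space diagonal of an n-cube of side s is s√n. Here 3.86·√16 = 15.44.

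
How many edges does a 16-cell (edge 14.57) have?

Each 1-face is the convex hull of 2 vertices, one chosen as ±e_i from each of 2 distinct axes: 2^2·C(4,2) = 24.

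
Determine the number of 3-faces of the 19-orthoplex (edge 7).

Number of 3-faces = 2^(3+1) · C(19,3+1) = 16 · 3876 = 62016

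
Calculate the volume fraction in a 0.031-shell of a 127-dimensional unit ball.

Shell fraction = 1 - (1-0.031)^127 ≈ 0.981672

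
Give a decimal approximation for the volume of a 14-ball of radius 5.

Volume = π^{14/2}·(5)^14/Γ(8) = 1220703125·π^7/1008 ≈ 3.65762e+09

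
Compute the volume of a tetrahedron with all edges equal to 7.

Volume = (√2/12) · 7³ = 40.4229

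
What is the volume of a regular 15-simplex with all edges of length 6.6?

V_15 = √(16) · 6.6^15 / (15! · 2^(15/2)) ≈ 0.033189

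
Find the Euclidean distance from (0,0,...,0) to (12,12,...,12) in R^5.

The space diagonal of an n-cube of side s is s√n. Here 12·√5 ≈ 26.8328.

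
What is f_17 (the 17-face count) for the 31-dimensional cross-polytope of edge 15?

f_17(31-orthoplex) = 2^18 · (31 choose 18) = 54068006092800.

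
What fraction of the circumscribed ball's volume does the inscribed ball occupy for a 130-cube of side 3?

The radii are 3/2 and 3√130/2, so the volume ratio is (1/√130)^130 = 130^{-130/2} ≈ 3.92358e-138.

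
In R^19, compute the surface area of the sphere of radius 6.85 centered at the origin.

The surface area of an n-ball is 2π^(n/2) r^(n-1) / Γ(n/2). For n=19, r=6.85: 9.76722e+14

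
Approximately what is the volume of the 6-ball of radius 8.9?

The n-ball volume is π^(n/2)·r^n/Γ(n/2+1). With n=6, r=8.9: V ≈ 2.56826e+06.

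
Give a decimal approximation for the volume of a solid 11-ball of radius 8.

V = 549755813888·π^5/10395 ≈ 1.61843e+10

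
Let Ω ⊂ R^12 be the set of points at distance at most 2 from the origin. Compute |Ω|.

Volume = π^{12/2}·(2)^12/Γ(7) = 256·π^6/45 ≈ 5469.24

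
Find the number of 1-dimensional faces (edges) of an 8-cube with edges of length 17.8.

Number of 1-faces = C(8,1)·2^(8-1) = 8·128 = 1024.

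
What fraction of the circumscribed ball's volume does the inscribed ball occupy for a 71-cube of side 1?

V_in / V_out = (r_in/r_out)^71 = (1/√71)^71 = 71^(-71/2) ≈ 1.9069e-66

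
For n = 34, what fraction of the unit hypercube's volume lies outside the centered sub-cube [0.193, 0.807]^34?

The inner cube has side 1-2·0.193 = 0.614 and volume (0.614)^34 ≈ 6.277e-08, so the shell holds 0.9999999372 of the volume.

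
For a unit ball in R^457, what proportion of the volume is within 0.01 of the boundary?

1 - (1-0.01)^457 ≈ 0.989878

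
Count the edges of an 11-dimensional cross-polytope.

Number of 1-faces = 2^(1+1) · C(11,1+1) = 4 · 55 = 220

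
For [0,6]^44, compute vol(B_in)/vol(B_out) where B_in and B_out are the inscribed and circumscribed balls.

Volume scales as r^n, and r_in/r_out = 1/√44, giving (1/√44)^44 ≈ 6.98299e-37.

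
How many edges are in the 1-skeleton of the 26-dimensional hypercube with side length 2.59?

An n-cube has n·2^(n-1) edges. With n = 26: 26·33554432 = 872415232.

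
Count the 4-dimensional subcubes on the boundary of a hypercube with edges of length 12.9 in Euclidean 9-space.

f_4(9-cube) = (9 choose 4) · 2^5 = 4032.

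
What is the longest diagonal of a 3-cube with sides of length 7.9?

Diagonal = √3 · 7.9 ≈ 13.6832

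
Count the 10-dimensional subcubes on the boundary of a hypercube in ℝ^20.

f_10(20-cube) = (20 choose 10) · 2^10 = 189190144.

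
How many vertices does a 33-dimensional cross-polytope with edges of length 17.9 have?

Number of vertices = 2n = 66.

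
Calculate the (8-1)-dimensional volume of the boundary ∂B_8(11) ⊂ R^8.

S_8(11) = 2·π^(8/2)·(11)^7 / Γ(8/2) = 19487171·π^4/3 ≈ 6.32743e+08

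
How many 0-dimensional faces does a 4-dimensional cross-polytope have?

An n-cross-polytope has 2^(k+1)·C(n,k+1) k-faces. Here 2^1·C(4,1) = 2·4 = 8.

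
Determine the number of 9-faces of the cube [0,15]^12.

An n-cube has C(n,k)·2^(n-k) k-faces. Here C(12,9)·2^3 = 220·8 = 1760.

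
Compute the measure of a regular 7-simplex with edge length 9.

V_7 = √(8) · 9^7 / (7! · 2^(7/2)) ≈ 237.25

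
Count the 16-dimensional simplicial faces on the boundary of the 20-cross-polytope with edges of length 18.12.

An n-cross-polytope has 2^(k+1)·C(n,k+1) k-faces. Here 2^17·C(20,17) = 131072·1140 = 149422080.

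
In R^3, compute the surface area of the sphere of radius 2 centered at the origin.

S_3(2) = 2·π^(3/2)·(2)^2 / Γ(3/2) = 4πr² = 4π·(2)² ≈ 50.2655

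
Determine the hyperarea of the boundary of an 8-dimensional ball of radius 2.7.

S = n·V_n(r)/r = 8·V_8(2.7)/2.7 (volume-to-surface relation), giving 33964.4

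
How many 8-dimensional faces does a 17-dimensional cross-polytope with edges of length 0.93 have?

Number of 8-faces = 2^(8+1) · C(17,8+1) = 512 · 24310 = 12446720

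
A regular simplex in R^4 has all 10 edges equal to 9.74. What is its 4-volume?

V = (9.74^4 / 4!) · √((4+1) / 2^4) ≈ 209.628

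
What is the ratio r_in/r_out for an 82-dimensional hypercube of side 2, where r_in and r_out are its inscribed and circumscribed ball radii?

For an n-cube of any side s, the inradius is s/2 and the circumradius is s√n/2, so the ratio is 1/√82 ≈ 0.110432.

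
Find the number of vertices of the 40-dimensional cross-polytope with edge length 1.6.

Number of vertices = 2n = 80.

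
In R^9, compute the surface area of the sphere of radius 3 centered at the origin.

|∂B_9(3)| = 69984·π^4/35 ≈ 194774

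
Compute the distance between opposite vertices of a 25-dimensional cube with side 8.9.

||(8.9,8.9,...,8.9)|| = √(25)·8.9 = 44.5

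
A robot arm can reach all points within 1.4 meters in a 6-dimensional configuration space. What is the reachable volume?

The n-ball volume is π^(n/2)·r^n/Γ(n/2+1). With n=6, r=1.4: V ≈ 38.9105.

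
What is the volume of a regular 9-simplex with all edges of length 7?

Volume = 7^9 · √(10/2^9) / 9! ≈ 15.5412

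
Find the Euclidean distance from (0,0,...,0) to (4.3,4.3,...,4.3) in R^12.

d = √(4.3² + 4.3² + ... + 4.3²) [12 terms] = √(12·4.3²) = 4.3√12 ≈ 14.8956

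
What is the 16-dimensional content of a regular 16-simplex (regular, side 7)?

V = (7^16 / 16!) · √((16+1) / 2^16) ≈ 0.0255819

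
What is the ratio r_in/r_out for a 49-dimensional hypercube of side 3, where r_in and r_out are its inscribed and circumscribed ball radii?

r_in = 3/2 (half the side); r_out = 3√49/2 (half the diagonal). Ratio = 1/√49 ≈ 0.142857.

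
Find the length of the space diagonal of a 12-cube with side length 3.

d = √(3² + 3² + ... + 3²) [12 terms] = √(12·3²) = 3√12 ≈ 10.3923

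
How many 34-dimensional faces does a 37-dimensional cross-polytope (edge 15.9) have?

An n-cross-polytope has 2^(k+1)·C(n,k+1) k-faces. Here 2^35·C(37,35) = 34359738368·666 = 22883585753088.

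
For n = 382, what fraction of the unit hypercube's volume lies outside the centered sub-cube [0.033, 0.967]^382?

Shell fraction = 1 - (1-0.066)^382 ≈ 1 - 4.704e-12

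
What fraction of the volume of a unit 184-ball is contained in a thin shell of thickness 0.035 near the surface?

1 - (1-0.035)^184 ≈ 0.998578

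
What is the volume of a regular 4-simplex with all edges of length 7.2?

For a regular n-simplex with edge a, V = (a^n / n!)·√((n+1)/2^n). With a=7.2, n=4: V ≈ 62.5956.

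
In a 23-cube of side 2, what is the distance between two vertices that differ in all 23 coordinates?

Diagonal = √23 · 2 ≈ 9.59166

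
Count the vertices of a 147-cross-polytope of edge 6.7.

The 147-dimensional cross-polytope has 2n = 2·147 = 294 vertices.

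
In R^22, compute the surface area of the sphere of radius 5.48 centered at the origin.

S = n·V_n(r)/r = 22·V_22(5.48)/5.48 (volume-to-surface relation), giving 5.30038e+14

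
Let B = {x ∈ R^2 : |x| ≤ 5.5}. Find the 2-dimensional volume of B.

The n-ball volume is π^(n/2)·r^n/Γ(n/2+1). With n=2, r=5.5: V = 121·π/4 ≈ 95.0332.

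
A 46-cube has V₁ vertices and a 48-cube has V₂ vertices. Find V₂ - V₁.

V₁ = 2^46 = 70368744177664. V₂ = 2^48 = 281474976710656. V₂ - V₁ = 211106232532992.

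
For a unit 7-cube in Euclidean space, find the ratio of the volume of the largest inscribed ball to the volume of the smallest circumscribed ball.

V_in / V_out = (r_in/r_out)^7 = (1/√7)^7 = 7^(-7/2) ≈ 0.00110194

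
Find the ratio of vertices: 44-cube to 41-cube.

The 44-cube has 2^44 = 17592186044416 vertices. The 41-cube has 2^41 = 2199023255552 vertices. Ratio: 17592186044416/2199023255552 = 8.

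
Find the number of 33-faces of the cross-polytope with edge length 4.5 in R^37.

Number of 33-faces = 2^(33+1) · C(37,33+1) = 17179869184 · 7770 = 133487583559680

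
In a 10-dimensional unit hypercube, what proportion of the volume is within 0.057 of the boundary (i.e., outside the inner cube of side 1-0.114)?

1 - (1 - 2·0.057)^10 = 1 - 0.886^10 ≈ 0.701917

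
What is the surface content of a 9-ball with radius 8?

S_9(8) = 2·π^(9/2)·(8)^8 / Γ(9/2) = 536870912·π^4/105 ≈ 4.98058e+08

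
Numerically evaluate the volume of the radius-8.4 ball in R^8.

Volume = π^{8/2}·(8.4)^8/Γ(5) ≈ 1.00606e+08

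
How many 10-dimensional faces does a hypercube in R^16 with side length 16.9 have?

Number of 10-faces = C(16,10) · 2^(16-10) = 8008 · 64 = 512512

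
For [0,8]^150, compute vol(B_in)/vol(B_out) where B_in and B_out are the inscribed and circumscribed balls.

The radii are 8/2 and 8√150/2, so the volume ratio is (1/√150)^150 = 150^{-150/2} ≈ 6.21091e-164.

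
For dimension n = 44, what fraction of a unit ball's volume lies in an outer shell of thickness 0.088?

1 - (1-0.088)^44 ≈ 0.982631 ≈ 98.26%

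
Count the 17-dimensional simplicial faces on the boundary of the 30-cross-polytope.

An n-cross-polytope has 2^(k+1)·C(n,k+1) k-faces. Here 2^18·C(30,18) = 262144·86493225 = 22673679974400.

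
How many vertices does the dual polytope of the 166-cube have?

The 166-dimensional cross-polytope has 2n = 2·166 = 332 vertices.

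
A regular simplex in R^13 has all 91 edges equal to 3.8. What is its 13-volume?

V = (3.8^13 / 13!) · √((13+1) / 2^13) ≈ 0.000228705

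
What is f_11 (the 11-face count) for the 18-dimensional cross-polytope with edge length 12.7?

f_11(18-orthoplex) = 2^12 · (18 choose 12) = 76038144.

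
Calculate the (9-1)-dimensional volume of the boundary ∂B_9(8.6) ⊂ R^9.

S_9(8.6) = 2·π^(9/2)·(8.6)^8 / Γ(9/2) ≈ 8.88276e+08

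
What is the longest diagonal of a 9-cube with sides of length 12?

d = √(12² + 12² + ... + 12²) [9 terms] = √(9·12²) = 12√9 = 36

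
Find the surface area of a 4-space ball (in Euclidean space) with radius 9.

S = n·V_n(r)/r = 4·V_4(9)/9 (volume-to-surface relation), giving 1458·π^2 ≈ 14389.9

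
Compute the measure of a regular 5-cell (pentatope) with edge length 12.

Volume = 12^4 · √(5/2^4) / 4! ≈ 482.991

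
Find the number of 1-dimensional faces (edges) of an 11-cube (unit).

Each of the 2^11 = 2048 vertices has degree 11; total edges = 11·2^11/2 = 11264.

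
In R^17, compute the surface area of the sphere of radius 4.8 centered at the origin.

|∂B_17(4.8)| ≈ 1.90314e+11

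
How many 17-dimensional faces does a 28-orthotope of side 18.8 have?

Number of 17-faces = C(28,17) · 2^(28-17) = 21474180 · 2048 = 43979120640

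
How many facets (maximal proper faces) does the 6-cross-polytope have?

Number of 5-faces = 2^(5+1) · C(6,5+1) = 64 · 1 = 64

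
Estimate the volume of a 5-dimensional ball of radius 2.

The n-ball volume is π^(n/2)·r^n/Γ(n/2+1). With n=5, r=2: V = 256·π^2/15 ≈ 168.441.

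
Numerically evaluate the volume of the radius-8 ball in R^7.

V_7(8) = π^(7/2) · (8)^7 / Γ(7/2 + 1) = 33554432·π^3/105 ≈ 9.90855e+06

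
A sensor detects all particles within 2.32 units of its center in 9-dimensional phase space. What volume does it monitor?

Volume = π^{9/2}·(2.32)^9/Γ(11/2) ≈ 6422.58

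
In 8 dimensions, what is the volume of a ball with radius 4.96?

Volume = π^{8/2}·(4.96)^8/Γ(5) ≈ 1.48676e+06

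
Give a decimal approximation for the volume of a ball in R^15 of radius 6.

V_15(6) = π^(15/2) · (6)^15 / Γ(15/2 + 1) = 1486016741376·π^7/25025 ≈ 1.79349e+11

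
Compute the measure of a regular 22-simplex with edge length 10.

For a regular n-simplex with edge a, V = (a^n / n!)·√((n+1)/2^n). With a=10, n=22: V ≈ 0.0208337.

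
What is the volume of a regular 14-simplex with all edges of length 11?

V_14 = √(15) · 11^14 / (14! · 2^(14/2)) ≈ 131.803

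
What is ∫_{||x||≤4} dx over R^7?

The n-ball volume is π^(n/2)·r^n/Γ(n/2+1). With n=7, r=4: V = 262144·π^3/105 ≈ 77410.6.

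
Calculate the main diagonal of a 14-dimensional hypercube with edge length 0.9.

||(0.9,0.9,...,0.9)|| = √(14)·0.9 ≈ 3.36749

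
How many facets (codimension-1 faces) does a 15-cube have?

Number of 14-faces = C(15,14) · 2^(15-14) = 15 · 2 = 30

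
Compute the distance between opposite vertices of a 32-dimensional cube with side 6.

d = √(6² + 6² + ... + 6²) [32 terms] = √(32·6²) = 6√32 ≈ 33.9411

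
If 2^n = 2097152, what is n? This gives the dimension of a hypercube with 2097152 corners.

2^n = 2097152 ⇒ n = log_2(2097152) = 21.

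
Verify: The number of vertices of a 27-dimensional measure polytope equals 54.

False. The 27-cube has 2^27 = 134217728 vertices.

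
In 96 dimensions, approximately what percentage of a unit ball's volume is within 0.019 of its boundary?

1 - (1-0.019)^96 ≈ 0.841429 ≈ 84.14%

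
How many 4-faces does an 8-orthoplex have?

Number of 4-faces = 2^(4+1) · C(8,4+1) = 32 · 56 = 1792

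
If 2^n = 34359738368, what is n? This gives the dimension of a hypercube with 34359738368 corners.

Since 2^n = 34359738368, we have n = 35.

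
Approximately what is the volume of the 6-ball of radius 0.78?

V_6(0.78) = π^(6/2) · (0.78)^6 / Γ(6/2 + 1) ≈ 1.16377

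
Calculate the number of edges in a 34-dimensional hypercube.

Number of 1-faces = C(34,1)·2^(34-1) = 34·8589934592 = 292057776128.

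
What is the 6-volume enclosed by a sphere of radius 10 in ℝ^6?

Volume = π^{6/2}·(10)^6/Γ(4) = 500000·π^3/3 ≈ 5.16771e+06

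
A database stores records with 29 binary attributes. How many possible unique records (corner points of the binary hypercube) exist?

The 29-cube has 2^29 = 536870912 vertices.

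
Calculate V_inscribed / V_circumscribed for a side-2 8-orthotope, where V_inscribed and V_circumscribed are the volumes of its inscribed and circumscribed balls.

V_in/V_out = n^(-n/2) = 8^(-8/2) ≈ 0.000244141.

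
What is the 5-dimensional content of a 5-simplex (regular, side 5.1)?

For a regular n-simplex with edge a, V = (a^n / n!)·√((n+1)/2^n). With a=5.1, n=5: V ≈ 12.45.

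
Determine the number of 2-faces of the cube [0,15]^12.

Choose 2 of 12 axes to span the face (C(12,2) = 66 ways), then fix each of the remaining 10 coordinates at one of its two extreme values (2^10 = 1024 ways): 66·1024 = 67584.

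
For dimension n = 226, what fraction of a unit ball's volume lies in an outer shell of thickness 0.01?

1 - (1-0.01)^226 ≈ 0.89683 ≈ 89.68%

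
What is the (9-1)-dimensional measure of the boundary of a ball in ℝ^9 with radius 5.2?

S = n·V_n(r)/r = 9·V_9(5.2)/5.2 (volume-to-surface relation), giving 1.58704e+07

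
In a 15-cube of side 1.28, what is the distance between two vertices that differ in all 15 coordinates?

The space diagonal of an n-cube of side s is s√n. Here 1.28·√15 ≈ 4.95742.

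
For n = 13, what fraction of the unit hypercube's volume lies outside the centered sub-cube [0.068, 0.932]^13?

Shell fraction = 1 - (1-0.136)^13 ≈ 0.850487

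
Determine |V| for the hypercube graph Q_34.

Each vertex is a binary string of length 34, so there are 2^34 = 17179869184.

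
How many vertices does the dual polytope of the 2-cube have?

The 2-dimensional cross-polytope has 2n = 2·2 = 4 vertices.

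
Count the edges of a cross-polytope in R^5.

Each 1-face is the convex hull of 2 vertices, one chosen as ±e_i from each of 2 distinct axes: 2^2·C(5,2) = 40.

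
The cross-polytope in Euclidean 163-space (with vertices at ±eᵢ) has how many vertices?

The 163-dimensional cross-polytope has 2n = 2·163 = 326 vertices.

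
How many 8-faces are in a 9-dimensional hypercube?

An n-cube has C(n,k)·2^(n-k) k-faces. Here C(9,8)·2^1 = 9·2 = 18.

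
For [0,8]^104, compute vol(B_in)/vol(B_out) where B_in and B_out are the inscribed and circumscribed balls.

V_in / V_out = (r_in/r_out)^104 = (1/√104)^104 = 104^(-104/2) ≈ 1.30097e-105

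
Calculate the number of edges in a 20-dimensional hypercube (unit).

The 20-cube has n·2^(n-1) = 20·2^19 = 20·524288 = 10485760 edges.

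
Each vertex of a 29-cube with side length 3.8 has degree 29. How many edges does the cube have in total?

Number of 1-faces = C(29,1)·2^(29-1) = 29·268435456 = 7784628224.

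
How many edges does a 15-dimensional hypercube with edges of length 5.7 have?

Each of the 2^15 = 32768 vertices has degree 15; total edges = 15·2^15/2 = 245760.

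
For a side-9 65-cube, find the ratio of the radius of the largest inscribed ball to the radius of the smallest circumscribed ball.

r_in / r_out = (9/2) / (9√65/2) = 1/√65 ≈ 0.124035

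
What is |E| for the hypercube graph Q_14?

The 14-cube has n·2^(n-1) = 14·2^13 = 14·8192 = 114688 edges.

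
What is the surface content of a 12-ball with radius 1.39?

S = n·V_n(r)/r = 12·V_12(1.39)/1.39 (volume-to-surface relation), giving 599.668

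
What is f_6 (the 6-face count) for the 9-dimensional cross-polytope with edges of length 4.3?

Each 6-face is the convex hull of 7 vertices, one chosen as ±e_i from each of 7 distinct axes: 2^7·C(9,7) = 4608.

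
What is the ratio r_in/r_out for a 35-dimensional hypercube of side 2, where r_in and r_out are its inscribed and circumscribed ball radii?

r_in / r_out = (2/2) / (2√35/2) = 1/√35 ≈ 0.169031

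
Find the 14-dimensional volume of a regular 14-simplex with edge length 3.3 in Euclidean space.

V = (3.3^14 / 14!) · √((14+1) / 2^14) ≈ 6.30409e-06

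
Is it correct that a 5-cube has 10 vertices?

False. The 5-cube has 2^5 = 32 vertices.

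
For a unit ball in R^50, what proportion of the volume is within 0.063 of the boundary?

Shell fraction = 1 - (1-0.063)^50 ≈ 0.961365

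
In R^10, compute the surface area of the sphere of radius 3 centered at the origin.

S_10(3) = 2·π^(10/2)·(3)^9 / Γ(10/2) = 6561·π^5/4 ≈ 501949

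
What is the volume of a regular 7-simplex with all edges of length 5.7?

V_7 = √(8) · 5.7^7 / (7! · 2^(7/2)) ≈ 9.69691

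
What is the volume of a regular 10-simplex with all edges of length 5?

V = (5^10 / 10!) · √((10+1) / 2^10) ≈ 0.278922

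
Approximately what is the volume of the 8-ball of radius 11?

Volume = π^{8/2}·(11)^8/Γ(5) = 214358881·π^4/24 ≈ 8.70021e+08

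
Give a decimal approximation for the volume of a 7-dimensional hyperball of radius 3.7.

The n-ball volume is π^(n/2)·r^n/Γ(n/2+1). With n=7, r=3.7: V ≈ 44853.1.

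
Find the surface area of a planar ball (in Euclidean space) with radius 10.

S_2(10) = 2·π^(2/2)·(10)^1 / Γ(2/2) = 2πr = 2π·10 ≈ 62.8319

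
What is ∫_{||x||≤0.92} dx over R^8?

The n-ball volume is π^(n/2)·r^n/Γ(n/2+1). With n=8, r=0.92: V ≈ 2.08301.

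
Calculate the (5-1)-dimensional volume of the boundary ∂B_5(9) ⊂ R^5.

|∂B_5(9)| = 17496·π^2 ≈ 172679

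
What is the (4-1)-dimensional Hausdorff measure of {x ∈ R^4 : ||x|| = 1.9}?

S_4(1.9) = 2·π^(4/2)·(1.9)^3 / Γ(4/2) ≈ 135.391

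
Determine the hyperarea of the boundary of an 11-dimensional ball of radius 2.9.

The surface area of an n-ball is 2π^(n/2) r^(n-1) / Γ(n/2). For n=11, r=2.9: 871922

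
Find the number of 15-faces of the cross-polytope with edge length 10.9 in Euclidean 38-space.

An n-cross-polytope has 2^(k+1)·C(n,k+1) k-faces. Here 2^16·C(38,16) = 65536·22239974430 = 1457518964244480.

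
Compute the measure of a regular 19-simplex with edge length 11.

Volume = 11^19 · √(20/2^19) / 19! ≈ 3.10525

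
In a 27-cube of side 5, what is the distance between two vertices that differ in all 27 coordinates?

d = √(5² + 5² + ... + 5²) [27 terms] = √(27·5²) = 5√27 ≈ 25.9808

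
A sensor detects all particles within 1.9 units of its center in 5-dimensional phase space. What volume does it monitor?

Volume = π^{5/2}·(1.9)^5/Γ(7/2) ≈ 130.337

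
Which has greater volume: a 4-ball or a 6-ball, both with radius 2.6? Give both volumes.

V_4(2.6) ≈ 225.509. V_6(2.6) ≈ 1596.39. The 6-ball is larger.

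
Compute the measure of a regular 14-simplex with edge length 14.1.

V = (14.1^14 / 14!) · √((14+1) / 2^14) ≈ 4260.84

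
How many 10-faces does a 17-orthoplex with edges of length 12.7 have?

Each 10-face is the convex hull of 11 vertices, one chosen as ±e_i from each of 11 distinct axes: 2^11·C(17,11) = 25346048.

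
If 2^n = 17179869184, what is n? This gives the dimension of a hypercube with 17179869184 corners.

Since 2^n = 17179869184, we have n = 34.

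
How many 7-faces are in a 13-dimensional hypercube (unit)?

Choose 7 of 13 axes to span the face (C(13,7) = 1716 ways), then fix each of the remaining 6 coordinates at one of its two extreme values (2^6 = 64 ways): 1716·64 = 109824.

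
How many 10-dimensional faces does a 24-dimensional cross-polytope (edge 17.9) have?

Each 10-face is the convex hull of 11 vertices, one chosen as ±e_i from each of 11 distinct axes: 2^11·C(24,11) = 5112102912.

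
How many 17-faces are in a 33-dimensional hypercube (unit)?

Choose 17 of 33 axes to span the face (C(33,17) = 1166803110 ways), then fix each of the remaining 16 coordinates at one of its two extreme values (2^16 = 65536 ways): 1166803110·65536 = 76467608616960.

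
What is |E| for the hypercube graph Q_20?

Number of 1-faces = C(20,1)·2^(20-1) = 20·524288 = 10485760.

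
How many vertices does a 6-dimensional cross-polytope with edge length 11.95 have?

Number of 0-faces = 2^(0+1) · C(6,0+1) = 2 · 6 = 12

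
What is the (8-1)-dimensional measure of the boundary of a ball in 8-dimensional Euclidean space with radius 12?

The surface area of an n-ball is 2π^(n/2) r^(n-1) / Γ(n/2). For n=8, r=12: 11943936·π^4 ≈ 1.16345e+09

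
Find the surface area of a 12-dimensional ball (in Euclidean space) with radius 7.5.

The surface area of an n-ball is 2π^(n/2) r^(n-1) / Γ(n/2). For n=12, r=7.5: 576650390625·π^6/8192 ≈ 6.7674e+10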